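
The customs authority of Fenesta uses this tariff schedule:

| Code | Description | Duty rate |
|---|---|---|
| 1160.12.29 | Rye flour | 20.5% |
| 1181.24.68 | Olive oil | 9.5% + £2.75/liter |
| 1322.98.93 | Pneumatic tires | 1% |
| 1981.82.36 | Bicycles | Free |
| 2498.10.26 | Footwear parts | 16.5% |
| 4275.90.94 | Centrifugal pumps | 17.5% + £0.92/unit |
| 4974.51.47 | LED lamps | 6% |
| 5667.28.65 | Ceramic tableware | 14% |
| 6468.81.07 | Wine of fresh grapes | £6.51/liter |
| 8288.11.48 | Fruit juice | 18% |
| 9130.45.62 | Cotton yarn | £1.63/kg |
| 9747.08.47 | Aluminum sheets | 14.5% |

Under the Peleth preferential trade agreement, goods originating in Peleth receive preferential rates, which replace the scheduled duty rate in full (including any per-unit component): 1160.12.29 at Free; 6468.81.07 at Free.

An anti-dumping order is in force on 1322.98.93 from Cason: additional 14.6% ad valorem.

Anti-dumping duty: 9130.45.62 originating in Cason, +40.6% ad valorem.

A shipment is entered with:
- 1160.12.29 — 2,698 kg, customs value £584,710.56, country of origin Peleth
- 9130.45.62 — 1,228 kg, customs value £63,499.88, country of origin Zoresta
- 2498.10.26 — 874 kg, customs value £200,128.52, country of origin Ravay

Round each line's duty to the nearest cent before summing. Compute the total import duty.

Line 1 (1160.12.29, Peleth, 2,698 kg, £584,710.56):
Base rate for 1160.12.29 is 20.5%.
Origin Peleth qualifies under the Fenesta–Peleth agreement and 1160.12.29 is covered: preferential rate Free applies instead.
Duty = £584,710.56 × 0% = £0.00.
Line 2 (9130.45.62, Zoresta, 1,228 kg, £63,499.88):
Base rate for 9130.45.62 is £1.63/kg.
The additional-duty order on 9130.45.62 targets Cason, not Zoresta; it does not apply.
Duty = 1,228 × £1.63 = £2,001.64.
Line 3 (2498.10.26, Ravay, 874 kg, £200,128.52):
Base rate for 2498.10.26 is 16.5%.
Duty = £200,128.52 × 16.5% = £33,021.21.
Total = £0.00 + £2,001.64 + £33,021.21 = £35,022.85.

£35,022.85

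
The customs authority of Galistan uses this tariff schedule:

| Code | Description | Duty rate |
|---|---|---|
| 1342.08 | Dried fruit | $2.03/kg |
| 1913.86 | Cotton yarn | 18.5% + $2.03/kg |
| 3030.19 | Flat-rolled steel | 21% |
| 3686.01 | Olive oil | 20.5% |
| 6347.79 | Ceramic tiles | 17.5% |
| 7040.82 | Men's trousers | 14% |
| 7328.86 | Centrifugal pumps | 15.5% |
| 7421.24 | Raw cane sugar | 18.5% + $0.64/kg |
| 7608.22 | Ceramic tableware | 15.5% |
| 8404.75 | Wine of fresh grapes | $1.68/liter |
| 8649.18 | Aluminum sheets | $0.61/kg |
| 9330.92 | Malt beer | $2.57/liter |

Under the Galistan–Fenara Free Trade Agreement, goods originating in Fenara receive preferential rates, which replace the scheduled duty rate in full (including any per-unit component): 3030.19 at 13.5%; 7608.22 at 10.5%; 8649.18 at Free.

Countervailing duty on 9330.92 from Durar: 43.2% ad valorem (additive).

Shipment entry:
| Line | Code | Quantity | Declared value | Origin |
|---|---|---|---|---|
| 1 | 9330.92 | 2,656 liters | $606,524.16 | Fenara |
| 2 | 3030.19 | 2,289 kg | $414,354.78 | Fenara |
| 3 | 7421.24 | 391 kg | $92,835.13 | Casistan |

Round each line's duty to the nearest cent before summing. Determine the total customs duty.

$80,188.56

Line 1 (9330.92, Fenara, 2,656 liters, $606,524.16):
Base rate for 9330.92 is $2.57/liter.
Origin Fenara is the FTA partner but 9330.92 is not on the preference list; base rate stands.
The additional-duty order on 9330.92 targets Durar, not Fenara; it does not apply.
Duty = 2,656 × $2.57 = $6,825.92.
Line 2 (3030.19, Fenara, 2,289 kg, $414,354.78):
Base rate for 3030.19 is 21%.
Origin Fenara qualifies under the Galistan–Fenara agreement and 3030.19 is covered: preferential rate 13.5% applies instead.
Duty = $414,354.78 × 13.5% = $55,937.90.
Line 3 (7421.24, Casistan, 391 kg, $92,835.13):
Base rate for 7421.24 is 18.5% + $0.64/kg.
Duty = $92,835.13 × 18.5% + 391 × $0.64 = $17,424.74.
Total = $6,825.92 + $55,937.90 + $17,424.74 = $80,188.56.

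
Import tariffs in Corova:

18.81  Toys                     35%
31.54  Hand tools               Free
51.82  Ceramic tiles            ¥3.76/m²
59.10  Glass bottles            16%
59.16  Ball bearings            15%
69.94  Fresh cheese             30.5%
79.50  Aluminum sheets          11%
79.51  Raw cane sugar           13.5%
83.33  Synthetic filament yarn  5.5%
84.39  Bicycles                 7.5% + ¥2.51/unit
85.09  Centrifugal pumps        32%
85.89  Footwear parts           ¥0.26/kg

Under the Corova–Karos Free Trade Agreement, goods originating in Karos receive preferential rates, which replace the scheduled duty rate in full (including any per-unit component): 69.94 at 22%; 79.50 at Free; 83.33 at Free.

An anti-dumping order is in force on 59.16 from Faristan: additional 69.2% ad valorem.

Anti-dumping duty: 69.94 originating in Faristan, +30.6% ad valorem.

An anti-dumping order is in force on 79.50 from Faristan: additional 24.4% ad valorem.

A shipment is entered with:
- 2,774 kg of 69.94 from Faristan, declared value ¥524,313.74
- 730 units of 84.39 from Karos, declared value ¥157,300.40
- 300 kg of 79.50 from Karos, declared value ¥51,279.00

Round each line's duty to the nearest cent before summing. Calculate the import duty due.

¥333,985.53

Line 1 (69.94, Faristan, 2,774 kg, ¥524,313.74):
Base rate for 69.94 is 30.5%.
69.94 has an FTA preferential rate, but origin Faristan is not Karos; base rate stands.
Additional duty on 69.94 from Faristan: +30.6%. Applied ad valorem rate: 30.5% + 30.6% = 61.1%.
Duty = ¥524,313.74 × 61.1% = ¥320,355.70.
Line 2 (84.39, Karos, 730 units, ¥157,300.40):
Base rate for 84.39 is 7.5% + ¥2.51/unit.
Origin Karos is the FTA partner but 84.39 is not on the preference list; base rate stands.
Duty = ¥157,300.40 × 7.5% + 730 × ¥2.51 = ¥13,629.83.
Line 3 (79.50, Karos, 300 kg, ¥51,279.00):
Base rate for 79.50 is 11%.
Origin Karos qualifies under the Corova–Karos agreement and 79.50 is covered: preferential rate Free applies instead.
The additional-duty order on 79.50 targets Faristan, not Karos; it does not apply.
Duty = ¥51,279.00 × 0% = ¥0.00.
Total = ¥320,355.70 + ¥13,629.83 + ¥0.00 = ¥333,985.53.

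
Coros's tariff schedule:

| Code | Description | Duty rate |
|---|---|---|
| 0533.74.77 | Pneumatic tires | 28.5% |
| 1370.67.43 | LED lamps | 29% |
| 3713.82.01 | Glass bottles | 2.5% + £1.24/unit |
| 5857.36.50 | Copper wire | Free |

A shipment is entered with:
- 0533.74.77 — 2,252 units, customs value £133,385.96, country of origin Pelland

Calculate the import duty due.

£38,015.00

Line 1 (0533.74.77, Pelland, 2,252 units, £133,385.96):
Base rate for 0533.74.77 is 28.5%.
Duty = £133,385.96 × 28.5% = £38,015.00.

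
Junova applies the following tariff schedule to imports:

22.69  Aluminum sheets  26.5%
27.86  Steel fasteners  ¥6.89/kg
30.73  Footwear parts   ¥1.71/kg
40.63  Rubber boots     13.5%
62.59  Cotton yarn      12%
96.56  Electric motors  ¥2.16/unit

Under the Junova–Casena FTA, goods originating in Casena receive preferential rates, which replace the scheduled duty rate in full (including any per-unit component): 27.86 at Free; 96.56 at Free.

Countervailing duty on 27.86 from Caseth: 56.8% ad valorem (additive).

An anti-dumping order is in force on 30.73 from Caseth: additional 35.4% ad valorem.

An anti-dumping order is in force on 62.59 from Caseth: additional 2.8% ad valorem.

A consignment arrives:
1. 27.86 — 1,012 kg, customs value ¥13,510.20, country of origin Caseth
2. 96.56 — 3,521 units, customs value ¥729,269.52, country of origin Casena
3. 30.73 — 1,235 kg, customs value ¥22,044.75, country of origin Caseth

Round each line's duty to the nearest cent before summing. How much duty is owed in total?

Line 1 (27.86, Caseth, 1,012 kg, ¥13,510.20):
Base rate for 27.86 is ¥6.89/kg.
27.86 has an FTA preferential rate, but origin Caseth is not Casena; base rate stands.
Additional duty on 27.86 from Caseth: +56.8% ad valorem. Applied ad valorem rate = 56.8%.
Duty = ¥13,510.20 × 56.8% + 1,012 × ¥6.89 = ¥14,646.47.
Line 2 (96.56, Casena, 3,521 units, ¥729,269.52):
Base rate for 96.56 is ¥2.16/unit.
Origin Casena qualifies under the Junova–Casena agreement and 96.56 is covered: preferential rate Free applies instead.
Duty = ¥729,269.52 × 0% = ¥0.00.
Line 3 (30.73, Caseth, 1,235 kg, ¥22,044.75):
Base rate for 30.73 is ¥1.71/kg.
Additional duty on 30.73 from Caseth: +35.4% ad valorem. Applied ad valorem rate = 35.4%.
Duty = ¥22,044.75 × 35.4% + 1,235 × ¥1.71 = ¥9,915.69.
Total = ¥14,646.47 + ¥0.00 + ¥9,915.69 = ¥24,562.16.

¥24,562.16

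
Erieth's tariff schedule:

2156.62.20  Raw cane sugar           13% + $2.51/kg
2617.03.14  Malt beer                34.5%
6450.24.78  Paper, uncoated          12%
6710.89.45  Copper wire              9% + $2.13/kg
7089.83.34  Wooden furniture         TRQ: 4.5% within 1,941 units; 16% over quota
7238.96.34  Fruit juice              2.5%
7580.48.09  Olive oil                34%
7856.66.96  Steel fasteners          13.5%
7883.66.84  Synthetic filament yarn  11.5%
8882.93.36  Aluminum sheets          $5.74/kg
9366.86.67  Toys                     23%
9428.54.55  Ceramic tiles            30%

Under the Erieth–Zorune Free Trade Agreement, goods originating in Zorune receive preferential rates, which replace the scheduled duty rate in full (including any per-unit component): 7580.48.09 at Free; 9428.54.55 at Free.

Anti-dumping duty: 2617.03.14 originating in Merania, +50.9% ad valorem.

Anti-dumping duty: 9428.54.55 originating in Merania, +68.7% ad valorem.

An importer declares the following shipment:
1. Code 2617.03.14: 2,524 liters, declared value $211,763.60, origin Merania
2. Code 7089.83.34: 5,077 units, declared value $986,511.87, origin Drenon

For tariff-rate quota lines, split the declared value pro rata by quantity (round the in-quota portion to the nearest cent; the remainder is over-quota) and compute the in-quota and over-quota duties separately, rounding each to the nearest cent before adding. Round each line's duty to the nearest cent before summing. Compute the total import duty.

$295,315.11

Line 1 (2617.03.14, Merania, 2,524 liters, $211,763.60):
Base rate for 2617.03.14 is 34.5%.
Additional duty on 2617.03.14 from Merania: +50.9%. Applied ad valorem rate: 34.5% + 50.9% = 85.4%.
Duty = $211,763.60 × 85.4% = $180,846.11.
Line 2 (7089.83.34, Drenon, 5,077 units, $986,511.87):
Code 7089.83.34 is under a tariff-rate quota (threshold 1,941 units). In-quota: 1,941 units at 4.5%; over-quota: 3,136 units at 16%.
Pro-rata value split: in-quota = $986,511.87 × 1,941/5,077 = $377,155.71; over-quota = $986,511.87 − $377,155.71 = $609,356.16.
In-quota duty = $377,155.71 × 4.5% = $16,972.01. Over-quota duty = $609,356.16 × 16% = $97,496.99.
Line duty = $16,972.01 + $97,496.99 = $114,469.00.
Total = $180,846.11 + $114,469.00 = $295,315.11.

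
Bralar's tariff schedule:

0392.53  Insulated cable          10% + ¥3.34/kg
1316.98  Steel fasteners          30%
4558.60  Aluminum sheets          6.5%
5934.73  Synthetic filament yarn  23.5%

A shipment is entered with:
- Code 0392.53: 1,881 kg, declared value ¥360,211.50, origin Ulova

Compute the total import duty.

¥42,303.69

Line 1 (0392.53, Ulova, 1,881 kg, ¥360,211.50):
Base rate for 0392.53 is 10% + ¥3.34/kg.
Duty = ¥360,211.50 × 10% + 1,881 × ¥3.34 = ¥42,303.69.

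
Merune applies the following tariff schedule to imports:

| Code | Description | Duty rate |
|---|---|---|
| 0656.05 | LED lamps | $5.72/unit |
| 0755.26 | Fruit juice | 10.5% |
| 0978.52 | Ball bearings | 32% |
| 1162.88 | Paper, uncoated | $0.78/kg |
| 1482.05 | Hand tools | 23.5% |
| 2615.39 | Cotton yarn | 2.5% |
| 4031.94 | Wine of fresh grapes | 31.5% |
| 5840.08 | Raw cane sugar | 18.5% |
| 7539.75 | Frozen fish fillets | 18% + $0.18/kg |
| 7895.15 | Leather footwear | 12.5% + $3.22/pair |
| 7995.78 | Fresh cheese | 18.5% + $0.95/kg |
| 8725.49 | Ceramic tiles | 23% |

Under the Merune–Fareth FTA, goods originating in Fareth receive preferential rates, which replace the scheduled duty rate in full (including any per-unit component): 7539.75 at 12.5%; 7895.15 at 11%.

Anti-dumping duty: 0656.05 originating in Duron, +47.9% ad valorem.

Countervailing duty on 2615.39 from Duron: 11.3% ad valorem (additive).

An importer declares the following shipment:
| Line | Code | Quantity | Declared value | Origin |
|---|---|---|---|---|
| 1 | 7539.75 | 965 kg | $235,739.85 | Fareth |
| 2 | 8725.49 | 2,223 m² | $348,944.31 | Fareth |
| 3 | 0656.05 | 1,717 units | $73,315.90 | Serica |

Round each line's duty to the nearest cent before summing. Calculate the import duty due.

Line 1 (7539.75, Fareth, 965 kg, $235,739.85):
Base rate for 7539.75 is 18% + $0.18/kg.
Origin Fareth qualifies under the Merune–Fareth agreement and 7539.75 is covered: preferential rate 12.5% applies instead.
Duty = $235,739.85 × 12.5% = $29,467.48.
Line 2 (8725.49, Fareth, 2,223 m², $348,944.31):
Base rate for 8725.49 is 23%.
Origin Fareth is the FTA partner but 8725.49 is not on the preference list; base rate stands.
Duty = $348,944.31 × 23% = $80,257.19.
Line 3 (0656.05, Serica, 1,717 units, $73,315.90):
Base rate for 0656.05 is $5.72/unit.
The additional-duty order on 0656.05 targets Duron, not Serica; it does not apply.
Duty = 1,717 × $5.72 = $9,821.24.
Total = $29,467.48 + $80,257.19 + $9,821.24 = $119,545.91.

$119,545.91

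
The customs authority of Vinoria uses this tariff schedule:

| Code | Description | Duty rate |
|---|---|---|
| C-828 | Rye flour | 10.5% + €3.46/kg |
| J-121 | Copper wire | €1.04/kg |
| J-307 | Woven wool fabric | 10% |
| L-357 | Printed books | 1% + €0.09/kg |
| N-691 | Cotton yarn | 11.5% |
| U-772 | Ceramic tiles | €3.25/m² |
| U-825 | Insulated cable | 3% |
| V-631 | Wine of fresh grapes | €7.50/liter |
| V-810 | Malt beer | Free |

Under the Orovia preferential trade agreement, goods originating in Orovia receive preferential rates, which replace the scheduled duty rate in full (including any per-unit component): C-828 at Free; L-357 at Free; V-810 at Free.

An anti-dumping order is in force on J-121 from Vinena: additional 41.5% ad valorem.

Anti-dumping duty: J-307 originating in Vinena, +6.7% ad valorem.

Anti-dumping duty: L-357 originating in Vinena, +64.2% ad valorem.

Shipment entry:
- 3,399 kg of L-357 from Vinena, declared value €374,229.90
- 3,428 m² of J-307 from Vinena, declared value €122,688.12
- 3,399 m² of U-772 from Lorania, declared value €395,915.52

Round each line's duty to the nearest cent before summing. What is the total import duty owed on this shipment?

€275,839.47

Line 1 (L-357, Vinena, 3,399 kg, €374,229.90):
Base rate for L-357 is 1% + €0.09/kg.
L-357 has an FTA preferential rate, but origin Vinena is not Orovia; base rate stands.
Additional duty on L-357 from Vinena: +64.2%. Applied ad valorem rate: 1% + 64.2% = 65.2%.
Duty = €374,229.90 × 65.2% + 3,399 × €0.09 = €244,303.80.
Line 2 (J-307, Vinena, 3,428 m², €122,688.12):
Base rate for J-307 is 10%.
Additional duty on J-307 from Vinena: +6.7%. Applied ad valorem rate: 10% + 6.7% = 16.7%.
Duty = €122,688.12 × 16.7% = €20,488.92.
Line 3 (U-772, Lorania, 3,399 m², €395,915.52):
Base rate for U-772 is €3.25/m².
Duty = 3,399 × €3.25 = €11,046.75.
Total = €244,303.80 + €20,488.92 + €11,046.75 = €275,839.47.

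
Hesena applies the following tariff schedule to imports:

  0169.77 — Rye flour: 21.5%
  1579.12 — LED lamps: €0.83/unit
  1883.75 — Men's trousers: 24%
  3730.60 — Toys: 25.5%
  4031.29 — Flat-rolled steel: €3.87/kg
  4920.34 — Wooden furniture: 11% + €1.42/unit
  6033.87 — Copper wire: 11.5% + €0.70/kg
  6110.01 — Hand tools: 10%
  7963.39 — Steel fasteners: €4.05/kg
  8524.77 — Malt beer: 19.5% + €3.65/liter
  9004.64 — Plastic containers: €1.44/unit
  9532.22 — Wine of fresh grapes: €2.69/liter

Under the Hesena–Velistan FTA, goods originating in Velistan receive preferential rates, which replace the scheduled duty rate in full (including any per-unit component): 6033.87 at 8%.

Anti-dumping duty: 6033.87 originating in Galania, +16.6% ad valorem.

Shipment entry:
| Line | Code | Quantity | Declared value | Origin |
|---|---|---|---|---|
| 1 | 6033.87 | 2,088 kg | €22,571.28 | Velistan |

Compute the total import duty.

€1,805.70

Line 1 (6033.87, Velistan, 2,088 kg, €22,571.28):
Base rate for 6033.87 is 11.5% + €0.70/kg.
Origin Velistan qualifies under the Hesena–Velistan agreement and 6033.87 is covered: preferential rate 8% applies instead.
The additional-duty order on 6033.87 targets Galania, not Velistan; it does not apply.
Duty = €22,571.28 × 8% = €1,805.70.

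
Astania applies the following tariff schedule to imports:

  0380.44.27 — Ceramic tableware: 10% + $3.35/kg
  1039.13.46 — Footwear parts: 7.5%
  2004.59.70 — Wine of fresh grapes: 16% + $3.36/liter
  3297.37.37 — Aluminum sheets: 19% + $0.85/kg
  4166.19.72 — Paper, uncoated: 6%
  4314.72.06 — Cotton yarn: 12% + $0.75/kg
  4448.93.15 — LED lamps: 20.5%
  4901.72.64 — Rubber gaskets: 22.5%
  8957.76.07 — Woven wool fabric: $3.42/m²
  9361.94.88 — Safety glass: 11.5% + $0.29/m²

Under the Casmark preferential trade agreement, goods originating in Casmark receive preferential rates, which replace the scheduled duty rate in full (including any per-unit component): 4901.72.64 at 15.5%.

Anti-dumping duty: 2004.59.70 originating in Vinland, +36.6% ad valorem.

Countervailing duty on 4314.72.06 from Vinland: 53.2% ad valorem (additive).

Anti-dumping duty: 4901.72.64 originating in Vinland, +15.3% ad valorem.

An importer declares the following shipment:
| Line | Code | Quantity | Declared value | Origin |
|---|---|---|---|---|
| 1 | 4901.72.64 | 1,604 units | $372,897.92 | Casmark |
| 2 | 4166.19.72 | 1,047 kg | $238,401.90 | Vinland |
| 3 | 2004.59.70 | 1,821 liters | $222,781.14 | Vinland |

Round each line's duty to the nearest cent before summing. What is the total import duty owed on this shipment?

Line 1 (4901.72.64, Casmark, 1,604 units, $372,897.92):
Base rate for 4901.72.64 is 22.5%.
Origin Casmark qualifies under the Astania–Casmark agreement and 4901.72.64 is covered: preferential rate 15.5% applies instead.
The additional-duty order on 4901.72.64 targets Vinland, not Casmark; it does not apply.
Duty = $372,897.92 × 15.5% = $57,799.18.
Line 2 (4166.19.72, Vinland, 1,047 kg, $238,401.90):
Base rate for 4166.19.72 is 6%.
Duty = $238,401.90 × 6% = $14,304.11.
Line 3 (2004.59.70, Vinland, 1,821 liters, $222,781.14):
Base rate for 2004.59.70 is 16% + $3.36/liter.
Additional duty on 2004.59.70 from Vinland: +36.6%. Applied ad valorem rate: 16% + 36.6% = 52.6%.
Duty = $222,781.14 × 52.6% + 1,821 × $3.36 = $123,301.44.
Total = $57,799.18 + $14,304.11 + $123,301.44 = $195,404.73.

$195,404.73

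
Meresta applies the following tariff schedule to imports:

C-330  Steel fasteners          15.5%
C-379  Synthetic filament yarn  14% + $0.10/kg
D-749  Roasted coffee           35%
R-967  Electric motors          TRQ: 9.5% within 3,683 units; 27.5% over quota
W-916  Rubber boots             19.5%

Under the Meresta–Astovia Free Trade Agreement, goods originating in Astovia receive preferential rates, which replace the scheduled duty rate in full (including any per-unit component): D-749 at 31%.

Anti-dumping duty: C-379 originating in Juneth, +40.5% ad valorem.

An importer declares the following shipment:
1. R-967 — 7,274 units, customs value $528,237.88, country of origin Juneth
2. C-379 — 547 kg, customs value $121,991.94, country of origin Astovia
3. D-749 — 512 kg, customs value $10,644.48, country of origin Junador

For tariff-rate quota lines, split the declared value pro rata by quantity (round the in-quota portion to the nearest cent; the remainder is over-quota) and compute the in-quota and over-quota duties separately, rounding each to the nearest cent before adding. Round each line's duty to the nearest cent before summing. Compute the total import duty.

Line 1 (R-967, Juneth, 7,274 units, $528,237.88):
Code R-967 is under a tariff-rate quota (threshold 3,683 units). In-quota: 3,683 units at 9.5%; over-quota: 3,591 units at 27.5%.
Pro-rata value split: in-quota = $528,237.88 × 3,683/7,274 = $267,459.46; over-quota = $528,237.88 − $267,459.46 = $260,778.42.
In-quota duty = $267,459.46 × 9.5% = $25,408.65. Over-quota duty = $260,778.42 × 27.5% = $71,714.07.
Line duty = $25,408.65 + $71,714.07 = $97,122.72.
Line 2 (C-379, Astovia, 547 kg, $121,991.94):
Base rate for C-379 is 14% + $0.10/kg.
Origin Astovia is the FTA partner but C-379 is not on the preference list; base rate stands.
The additional-duty order on C-379 targets Juneth, not Astovia; it does not apply.
Duty = $121,991.94 × 14% + 547 × $0.10 = $17,133.57.
Line 3 (D-749, Junador, 512 kg, $10,644.48):
Base rate for D-749 is 35%.
D-749 has an FTA preferential rate, but origin Junador is not Astovia; base rate stands.
Duty = $10,644.48 × 35% = $3,725.57.
Total = $97,122.72 + $17,133.57 + $3,725.57 = $117,981.86.

$117,981.86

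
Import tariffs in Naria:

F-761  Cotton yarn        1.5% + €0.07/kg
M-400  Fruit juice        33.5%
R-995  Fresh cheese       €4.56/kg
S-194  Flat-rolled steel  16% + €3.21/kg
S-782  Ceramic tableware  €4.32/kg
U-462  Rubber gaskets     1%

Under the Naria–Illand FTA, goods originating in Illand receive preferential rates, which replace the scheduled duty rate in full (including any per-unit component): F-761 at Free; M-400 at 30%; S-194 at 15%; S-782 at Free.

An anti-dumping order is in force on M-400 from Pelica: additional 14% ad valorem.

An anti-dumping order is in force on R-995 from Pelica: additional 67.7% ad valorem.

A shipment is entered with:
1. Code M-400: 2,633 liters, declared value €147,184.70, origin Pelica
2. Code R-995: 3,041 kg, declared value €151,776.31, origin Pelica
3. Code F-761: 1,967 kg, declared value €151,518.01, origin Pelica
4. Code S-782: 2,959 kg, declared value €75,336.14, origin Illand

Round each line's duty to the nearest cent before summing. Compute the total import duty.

Line 1 (M-400, Pelica, 2,633 liters, €147,184.70):
Base rate for M-400 is 33.5%.
M-400 has an FTA preferential rate, but origin Pelica is not Illand; base rate stands.
Additional duty on M-400 from Pelica: +14%. Applied ad valorem rate: 33.5% + 14% = 47.5%.
Duty = €147,184.70 × 47.5% = €69,912.73.
Line 2 (R-995, Pelica, 3,041 kg, €151,776.31):
Base rate for R-995 is €4.56/kg.
Additional duty on R-995 from Pelica: +67.7% ad valorem. Applied ad valorem rate = 67.7%.
Duty = €151,776.31 × 67.7% + 3,041 × €4.56 = €116,619.52.
Line 3 (F-761, Pelica, 1,967 kg, €151,518.01):
Base rate for F-761 is 1.5% + €0.07/kg.
F-761 has an FTA preferential rate, but origin Pelica is not Illand; base rate stands.
Duty = €151,518.01 × 1.5% + 1,967 × €0.07 = €2,410.46.
Line 4 (S-782, Illand, 2,959 kg, €75,336.14):
Base rate for S-782 is €4.32/kg.
Origin Illand qualifies under the Naria–Illand agreement and S-782 is covered: preferential rate Free applies instead.
Duty = €75,336.14 × 0% = €0.00.
Total = €69,912.73 + €116,619.52 + €2,410.46 + €0.00 = €188,942.71.

€188,942.71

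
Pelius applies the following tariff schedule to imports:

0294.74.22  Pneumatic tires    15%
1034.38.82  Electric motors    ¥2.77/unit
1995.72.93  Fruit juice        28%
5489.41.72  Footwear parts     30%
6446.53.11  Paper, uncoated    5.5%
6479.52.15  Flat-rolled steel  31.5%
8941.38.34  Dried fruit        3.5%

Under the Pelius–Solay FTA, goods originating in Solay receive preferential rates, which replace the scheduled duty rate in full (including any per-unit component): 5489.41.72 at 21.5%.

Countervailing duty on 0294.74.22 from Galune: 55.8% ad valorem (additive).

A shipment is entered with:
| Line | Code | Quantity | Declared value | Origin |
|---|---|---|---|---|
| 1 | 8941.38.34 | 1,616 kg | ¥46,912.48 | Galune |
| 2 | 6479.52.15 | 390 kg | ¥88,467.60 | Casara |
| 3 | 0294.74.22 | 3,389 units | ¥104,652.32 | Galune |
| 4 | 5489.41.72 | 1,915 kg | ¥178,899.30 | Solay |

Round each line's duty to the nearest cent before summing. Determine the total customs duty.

¥142,066.42

Line 1 (8941.38.34, Galune, 1,616 kg, ¥46,912.48):
Base rate for 8941.38.34 is 3.5%.
Duty = ¥46,912.48 × 3.5% = ¥1,641.94.
Line 2 (6479.52.15, Casara, 390 kg, ¥88,467.60):
Base rate for 6479.52.15 is 31.5%.
Duty = ¥88,467.60 × 31.5% = ¥27,867.29.
Line 3 (0294.74.22, Galune, 3,389 units, ¥104,652.32):
Base rate for 0294.74.22 is 15%.
Additional duty on 0294.74.22 from Galune: +55.8%. Applied ad valorem rate: 15% + 55.8% = 70.8%.
Duty = ¥104,652.32 × 70.8% = ¥74,093.84.
Line 4 (5489.41.72, Solay, 1,915 kg, ¥178,899.30):
Base rate for 5489.41.72 is 30%.
Origin Solay qualifies under the Pelius–Solay agreement and 5489.41.72 is covered: preferential rate 21.5% applies instead.
Duty = ¥178,899.30 × 21.5% = ¥38,463.35.
Total = ¥1,641.94 + ¥27,867.29 + ¥74,093.84 + ¥38,463.35 = ¥142,066.42.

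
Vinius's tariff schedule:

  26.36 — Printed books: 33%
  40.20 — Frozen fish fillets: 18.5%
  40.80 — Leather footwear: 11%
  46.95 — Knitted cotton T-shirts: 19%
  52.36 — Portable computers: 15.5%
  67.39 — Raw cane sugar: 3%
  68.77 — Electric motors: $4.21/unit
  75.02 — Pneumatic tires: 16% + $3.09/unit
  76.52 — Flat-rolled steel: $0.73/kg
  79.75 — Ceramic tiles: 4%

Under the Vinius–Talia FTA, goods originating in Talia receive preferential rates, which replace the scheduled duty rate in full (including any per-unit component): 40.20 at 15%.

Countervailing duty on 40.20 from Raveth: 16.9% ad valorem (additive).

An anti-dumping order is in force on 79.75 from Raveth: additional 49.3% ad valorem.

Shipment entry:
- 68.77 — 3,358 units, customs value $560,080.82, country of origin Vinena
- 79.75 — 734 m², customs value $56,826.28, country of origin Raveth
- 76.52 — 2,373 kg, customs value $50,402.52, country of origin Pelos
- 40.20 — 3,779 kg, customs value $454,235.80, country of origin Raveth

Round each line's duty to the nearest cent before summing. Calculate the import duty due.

Line 1 (68.77, Vinena, 3,358 units, $560,080.82):
Base rate for 68.77 is $4.21/unit.
Duty = 3,358 × $4.21 = $14,137.18.
Line 2 (79.75, Raveth, 734 m², $56,826.28):
Base rate for 79.75 is 4%.
Additional duty on 79.75 from Raveth: +49.3%. Applied ad valorem rate: 4% + 49.3% = 53.3%.
Duty = $56,826.28 × 53.3% = $30,288.41.
Line 3 (76.52, Pelos, 2,373 kg, $50,402.52):
Base rate for 76.52 is $0.73/kg.
Duty = 2,373 × $0.73 = $1,732.29.
Line 4 (40.20, Raveth, 3,779 kg, $454,235.80):
Base rate for 40.20 is 18.5%.
40.20 has an FTA preferential rate, but origin Raveth is not Talia; base rate stands.
Additional duty on 40.20 from Raveth: +16.9%. Applied ad valorem rate: 18.5% + 16.9% = 35.4%.
Duty = $454,235.80 × 35.4% = $160,799.47.
Total = $14,137.18 + $30,288.41 + $1,732.29 + $160,799.47 = $206,957.35.

$206,957.35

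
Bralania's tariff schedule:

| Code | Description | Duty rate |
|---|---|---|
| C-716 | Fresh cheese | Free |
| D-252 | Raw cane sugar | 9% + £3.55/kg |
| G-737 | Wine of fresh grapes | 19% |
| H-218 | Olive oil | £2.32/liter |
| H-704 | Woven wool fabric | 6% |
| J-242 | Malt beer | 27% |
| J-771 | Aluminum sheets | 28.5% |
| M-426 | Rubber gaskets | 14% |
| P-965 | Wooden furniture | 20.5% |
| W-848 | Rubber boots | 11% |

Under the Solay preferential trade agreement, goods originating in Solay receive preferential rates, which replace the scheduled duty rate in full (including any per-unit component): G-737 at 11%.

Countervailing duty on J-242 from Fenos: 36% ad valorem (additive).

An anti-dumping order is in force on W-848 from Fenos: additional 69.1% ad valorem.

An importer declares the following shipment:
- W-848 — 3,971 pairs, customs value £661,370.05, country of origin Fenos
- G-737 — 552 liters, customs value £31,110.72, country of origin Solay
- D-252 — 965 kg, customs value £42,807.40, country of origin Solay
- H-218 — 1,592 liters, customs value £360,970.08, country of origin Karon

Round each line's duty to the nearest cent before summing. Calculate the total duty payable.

£544,151.45

Line 1 (W-848, Fenos, 3,971 pairs, £661,370.05):
Base rate for W-848 is 11%.
Additional duty on W-848 from Fenos: +69.1%. Applied ad valorem rate: 11% + 69.1% = 80.1%.
Duty = £661,370.05 × 80.1% = £529,757.41.
Line 2 (G-737, Solay, 552 liters, £31,110.72):
Base rate for G-737 is 19%.
Origin Solay qualifies under the Bralania–Solay agreement and G-737 is covered: preferential rate 11% applies instead.
Duty = £31,110.72 × 11% = £3,422.18.
Line 3 (D-252, Solay, 965 kg, £42,807.40):
Base rate for D-252 is 9% + £3.55/kg.
Origin Solay is the FTA partner but D-252 is not on the preference list; base rate stands.
Duty = £42,807.40 × 9% + 965 × £3.55 = £7,278.42.
Line 4 (H-218, Karon, 1,592 liters, £360,970.08):
Base rate for H-218 is £2.32/liter.
Duty = 1,592 × £2.32 = £3,693.44.
Total = £529,757.41 + £3,422.18 + £7,278.42 + £3,693.44 = £544,151.45.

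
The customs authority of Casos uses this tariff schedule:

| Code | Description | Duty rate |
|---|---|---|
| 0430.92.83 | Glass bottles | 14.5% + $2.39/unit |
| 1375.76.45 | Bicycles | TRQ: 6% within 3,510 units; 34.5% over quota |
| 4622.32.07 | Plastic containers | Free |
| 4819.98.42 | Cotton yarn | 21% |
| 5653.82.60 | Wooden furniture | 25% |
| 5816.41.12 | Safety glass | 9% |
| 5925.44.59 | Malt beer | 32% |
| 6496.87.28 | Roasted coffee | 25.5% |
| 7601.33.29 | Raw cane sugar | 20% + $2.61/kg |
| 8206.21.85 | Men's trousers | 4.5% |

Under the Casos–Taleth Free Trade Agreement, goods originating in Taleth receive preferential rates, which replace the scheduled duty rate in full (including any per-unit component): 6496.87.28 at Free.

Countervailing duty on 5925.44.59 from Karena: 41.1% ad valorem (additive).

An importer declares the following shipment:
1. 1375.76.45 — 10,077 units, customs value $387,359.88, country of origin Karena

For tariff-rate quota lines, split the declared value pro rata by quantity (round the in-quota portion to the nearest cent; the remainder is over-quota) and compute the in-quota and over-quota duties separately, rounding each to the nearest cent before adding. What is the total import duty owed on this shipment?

$95,185.70

Line 1 (1375.76.45, Karena, 10,077 units, $387,359.88):
Code 1375.76.45 is under a tariff-rate quota (threshold 3,510 units). In-quota: 3,510 units at 6%; over-quota: 6,567 units at 34.5%.
Pro-rata value split: in-quota = $387,359.88 × 3,510/10,077 = $134,924.40; over-quota = $387,359.88 − $134,924.40 = $252,435.48.
In-quota duty = $134,924.40 × 6% = $8,095.46. Over-quota duty = $252,435.48 × 34.5% = $87,090.24.
Line duty = $8,095.46 + $87,090.24 = $95,185.70.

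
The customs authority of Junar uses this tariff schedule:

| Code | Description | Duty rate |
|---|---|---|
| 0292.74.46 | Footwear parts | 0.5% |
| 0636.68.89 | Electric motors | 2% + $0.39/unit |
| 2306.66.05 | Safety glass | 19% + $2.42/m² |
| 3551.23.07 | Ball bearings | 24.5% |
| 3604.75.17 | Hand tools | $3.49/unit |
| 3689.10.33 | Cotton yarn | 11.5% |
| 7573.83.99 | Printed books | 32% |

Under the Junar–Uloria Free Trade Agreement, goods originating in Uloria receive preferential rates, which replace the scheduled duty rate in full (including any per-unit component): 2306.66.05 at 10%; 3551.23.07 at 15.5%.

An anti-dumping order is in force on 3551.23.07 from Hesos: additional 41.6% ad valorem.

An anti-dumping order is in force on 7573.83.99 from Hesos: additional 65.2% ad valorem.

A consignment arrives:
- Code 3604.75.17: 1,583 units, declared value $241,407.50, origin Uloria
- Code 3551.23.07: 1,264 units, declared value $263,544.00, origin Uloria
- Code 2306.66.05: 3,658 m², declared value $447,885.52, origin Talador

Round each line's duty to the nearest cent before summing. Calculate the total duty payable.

Line 1 (3604.75.17, Uloria, 1,583 units, $241,407.50):
Base rate for 3604.75.17 is $3.49/unit.
Origin Uloria is the FTA partner but 3604.75.17 is not on the preference list; base rate stands.
Duty = 1,583 × $3.49 = $5,524.67.
Line 2 (3551.23.07, Uloria, 1,264 units, $263,544.00):
Base rate for 3551.23.07 is 24.5%.
Origin Uloria qualifies under the Junar–Uloria agreement and 3551.23.07 is covered: preferential rate 15.5% applies instead.
The additional-duty order on 3551.23.07 targets Hesos, not Uloria; it does not apply.
Duty = $263,544.00 × 15.5% = $40,849.32.
Line 3 (2306.66.05, Talador, 3,658 m², $447,885.52):
Base rate for 2306.66.05 is 19% + $2.42/m².
2306.66.05 has an FTA preferential rate, but origin Talador is not Uloria; base rate stands.
Duty = $447,885.52 × 19% + 3,658 × $2.42 = $93,950.61.
Total = $5,524.67 + $40,849.32 + $93,950.61 = $140,324.60.

$140,324.60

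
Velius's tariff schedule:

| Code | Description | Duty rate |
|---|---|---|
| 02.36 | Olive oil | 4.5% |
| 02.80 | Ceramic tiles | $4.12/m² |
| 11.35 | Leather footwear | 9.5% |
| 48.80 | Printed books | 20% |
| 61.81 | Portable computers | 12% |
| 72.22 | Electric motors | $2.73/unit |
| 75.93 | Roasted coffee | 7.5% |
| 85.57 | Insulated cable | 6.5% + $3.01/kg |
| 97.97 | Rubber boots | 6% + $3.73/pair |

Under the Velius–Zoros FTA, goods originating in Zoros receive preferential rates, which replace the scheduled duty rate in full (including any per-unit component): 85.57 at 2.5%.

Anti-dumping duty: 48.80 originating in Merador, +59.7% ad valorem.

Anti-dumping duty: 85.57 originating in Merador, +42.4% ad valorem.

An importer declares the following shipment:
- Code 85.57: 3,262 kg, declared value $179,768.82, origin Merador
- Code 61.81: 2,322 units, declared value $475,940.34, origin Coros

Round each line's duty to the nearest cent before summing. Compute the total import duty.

Line 1 (85.57, Merador, 3,262 kg, $179,768.82):
Base rate for 85.57 is 6.5% + $3.01/kg.
85.57 has an FTA preferential rate, but origin Merador is not Zoros; base rate stands.
Additional duty on 85.57 from Merador: +42.4%. Applied ad valorem rate: 6.5% + 42.4% = 48.9%.
Duty = $179,768.82 × 48.9% + 3,262 × $3.01 = $97,725.57.
Line 2 (61.81, Coros, 2,322 units, $475,940.34):
Base rate for 61.81 is 12%.
Duty = $475,940.34 × 12% = $57,112.84.
Total = $97,725.57 + $57,112.84 = $154,838.41.

$154,838.41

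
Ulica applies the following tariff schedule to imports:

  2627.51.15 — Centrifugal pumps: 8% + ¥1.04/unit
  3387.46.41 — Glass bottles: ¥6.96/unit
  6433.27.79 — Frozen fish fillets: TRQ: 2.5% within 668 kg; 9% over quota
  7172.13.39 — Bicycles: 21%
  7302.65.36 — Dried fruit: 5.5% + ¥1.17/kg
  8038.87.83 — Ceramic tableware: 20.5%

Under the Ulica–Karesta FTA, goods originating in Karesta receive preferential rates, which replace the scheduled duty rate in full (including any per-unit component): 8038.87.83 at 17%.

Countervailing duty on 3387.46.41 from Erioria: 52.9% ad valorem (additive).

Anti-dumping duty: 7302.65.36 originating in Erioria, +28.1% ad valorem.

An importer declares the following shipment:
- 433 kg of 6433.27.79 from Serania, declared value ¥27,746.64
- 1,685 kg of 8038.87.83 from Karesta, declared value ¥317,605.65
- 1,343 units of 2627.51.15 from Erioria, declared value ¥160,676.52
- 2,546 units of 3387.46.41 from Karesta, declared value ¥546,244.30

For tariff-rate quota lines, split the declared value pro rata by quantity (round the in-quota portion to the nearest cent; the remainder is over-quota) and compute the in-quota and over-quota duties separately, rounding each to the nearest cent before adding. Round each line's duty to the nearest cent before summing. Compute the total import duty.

Line 1 (6433.27.79, Serania, 433 kg, ¥27,746.64):
Code 6433.27.79 is under a tariff-rate quota (threshold 668 kg). Quantity 433 kg is within the quota, so the in-quota rate 2.5% applies to the full value.
Duty = ¥27,746.64 × 2.5% = ¥693.67.
Line 2 (8038.87.83, Karesta, 1,685 kg, ¥317,605.65):
Base rate for 8038.87.83 is 20.5%.
Origin Karesta qualifies under the Ulica–Karesta agreement and 8038.87.83 is covered: preferential rate 17% applies instead.
Duty = ¥317,605.65 × 17% = ¥53,992.96.
Line 3 (2627.51.15, Erioria, 1,343 units, ¥160,676.52):
Base rate for 2627.51.15 is 8% + ¥1.04/unit.
Duty = ¥160,676.52 × 8% + 1,343 × ¥1.04 = ¥14,250.84.
Line 4 (3387.46.41, Karesta, 2,546 units, ¥546,244.30):
Base rate for 3387.46.41 is ¥6.96/unit.
Origin Karesta is the FTA partner but 3387.46.41 is not on the preference list; base rate stands.
The additional-duty order on 3387.46.41 targets Erioria, not Karesta; it does not apply.
Duty = 2,546 × ¥6.96 = ¥17,720.16.
Total = ¥693.67 + ¥53,992.96 + ¥14,250.84 + ¥17,720.16 = ¥86,657.63.

¥86,657.63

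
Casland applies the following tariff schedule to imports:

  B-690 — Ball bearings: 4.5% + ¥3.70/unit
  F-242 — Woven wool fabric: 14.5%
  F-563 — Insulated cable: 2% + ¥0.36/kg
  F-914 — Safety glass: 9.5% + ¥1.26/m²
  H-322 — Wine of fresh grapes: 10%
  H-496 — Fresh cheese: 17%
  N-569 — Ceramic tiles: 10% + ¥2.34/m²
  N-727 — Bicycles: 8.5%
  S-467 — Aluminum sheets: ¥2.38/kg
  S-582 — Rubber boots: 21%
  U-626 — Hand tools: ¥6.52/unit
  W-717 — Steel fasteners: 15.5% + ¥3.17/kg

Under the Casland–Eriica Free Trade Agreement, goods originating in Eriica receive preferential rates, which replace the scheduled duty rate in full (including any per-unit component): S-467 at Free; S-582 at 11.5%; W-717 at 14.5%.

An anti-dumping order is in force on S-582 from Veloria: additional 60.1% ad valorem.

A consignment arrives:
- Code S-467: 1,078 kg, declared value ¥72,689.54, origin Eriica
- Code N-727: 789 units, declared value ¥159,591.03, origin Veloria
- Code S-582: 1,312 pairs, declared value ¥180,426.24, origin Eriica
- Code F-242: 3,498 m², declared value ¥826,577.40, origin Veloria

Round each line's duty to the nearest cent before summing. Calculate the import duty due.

Line 1 (S-467, Eriica, 1,078 kg, ¥72,689.54):
Base rate for S-467 is ¥2.38/kg.
Origin Eriica qualifies under the Casland–Eriica agreement and S-467 is covered: preferential rate Free applies instead.
Duty = ¥72,689.54 × 0% = ¥0.00.
Line 2 (N-727, Veloria, 789 units, ¥159,591.03):
Base rate for N-727 is 8.5%.
Duty = ¥159,591.03 × 8.5% = ¥13,565.24.
Line 3 (S-582, Eriica, 1,312 pairs, ¥180,426.24):
Base rate for S-582 is 21%.
Origin Eriica qualifies under the Casland–Eriica agreement and S-582 is covered: preferential rate 11.5% applies instead.
The additional-duty order on S-582 targets Veloria, not Eriica; it does not apply.
Duty = ¥180,426.24 × 11.5% = ¥20,749.02.
Line 4 (F-242, Veloria, 3,498 m², ¥826,577.40):
Base rate for F-242 is 14.5%.
Duty = ¥826,577.40 × 14.5% = ¥119,853.72.
Total = ¥0.00 + ¥13,565.24 + ¥20,749.02 + ¥119,853.72 = ¥154,167.98.

¥154,167.98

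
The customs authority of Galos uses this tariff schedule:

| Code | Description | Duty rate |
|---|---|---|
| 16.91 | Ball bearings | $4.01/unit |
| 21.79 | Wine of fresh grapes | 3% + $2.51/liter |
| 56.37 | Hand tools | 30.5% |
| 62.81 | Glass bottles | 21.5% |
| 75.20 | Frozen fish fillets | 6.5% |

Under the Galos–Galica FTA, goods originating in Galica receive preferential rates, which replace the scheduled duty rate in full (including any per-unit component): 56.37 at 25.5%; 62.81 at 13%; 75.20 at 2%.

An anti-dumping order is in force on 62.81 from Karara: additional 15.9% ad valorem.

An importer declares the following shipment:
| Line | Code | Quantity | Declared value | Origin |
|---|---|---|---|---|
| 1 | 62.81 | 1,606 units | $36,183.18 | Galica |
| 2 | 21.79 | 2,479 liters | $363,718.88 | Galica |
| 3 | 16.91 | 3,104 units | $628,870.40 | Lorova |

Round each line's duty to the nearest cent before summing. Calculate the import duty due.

Line 1 (62.81, Galica, 1,606 units, $36,183.18):
Base rate for 62.81 is 21.5%.
Origin Galica qualifies under the Galos–Galica agreement and 62.81 is covered: preferential rate 13% applies instead.
The additional-duty order on 62.81 targets Karara, not Galica; it does not apply.
Duty = $36,183.18 × 13% = $4,703.81.
Line 2 (21.79, Galica, 2,479 liters, $363,718.88):
Base rate for 21.79 is 3% + $2.51/liter.
Origin Galica is the FTA partner but 21.79 is not on the preference list; base rate stands.
Duty = $363,718.88 × 3% + 2,479 × $2.51 = $17,133.86.
Line 3 (16.91, Lorova, 3,104 units, $628,870.40):
Base rate for 16.91 is $4.01/unit.
Duty = 3,104 × $4.01 = $12,447.04.
Total = $4,703.81 + $17,133.86 + $12,447.04 = $34,284.71.

$34,284.71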